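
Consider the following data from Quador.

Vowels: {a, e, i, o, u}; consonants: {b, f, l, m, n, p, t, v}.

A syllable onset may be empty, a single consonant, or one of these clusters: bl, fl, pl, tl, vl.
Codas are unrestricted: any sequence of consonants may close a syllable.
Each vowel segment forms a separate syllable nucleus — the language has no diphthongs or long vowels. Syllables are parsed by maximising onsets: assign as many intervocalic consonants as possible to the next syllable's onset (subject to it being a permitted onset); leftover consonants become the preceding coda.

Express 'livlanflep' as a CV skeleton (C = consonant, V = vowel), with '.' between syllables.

The vowels are i, a, e — 3 nuclei, so 3 syllables.
/i…a/ gap (V1→V2): /vl/ is a licit onset in full, so it all attaches to the next syllable.
/a…e/ gap (V2→V3): /nfl/ splits as /n/ + /fl/ (/fl/ is the longest suffix that is a licit onset).
Result: li.vlan.flep.
Mapping each syllable to C/V: /li/ → CV, /vlan/ → CCVC, /flep/ → CCVC.

CV.CCVC.CCVC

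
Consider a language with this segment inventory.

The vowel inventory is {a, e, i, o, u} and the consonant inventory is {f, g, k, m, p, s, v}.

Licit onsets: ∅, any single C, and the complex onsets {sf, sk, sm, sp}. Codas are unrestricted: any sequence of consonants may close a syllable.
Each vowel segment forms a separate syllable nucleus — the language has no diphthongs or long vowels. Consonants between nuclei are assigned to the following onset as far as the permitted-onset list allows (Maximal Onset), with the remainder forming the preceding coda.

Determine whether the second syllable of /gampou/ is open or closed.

open

Vowels present: a, o, u; each is a nucleus, giving 3 syllables.
σ1/σ2 boundary: /mp/ splits as /m/ + /p/ (/p/ is the longest suffix that is a licit onset).
σ2/σ3 boundary: nothing intervenes; syllable break is V.V.
So the parse is gam.po.u.
Syllable 2 is /po/; it ends in its nucleus with no coda, so it is open.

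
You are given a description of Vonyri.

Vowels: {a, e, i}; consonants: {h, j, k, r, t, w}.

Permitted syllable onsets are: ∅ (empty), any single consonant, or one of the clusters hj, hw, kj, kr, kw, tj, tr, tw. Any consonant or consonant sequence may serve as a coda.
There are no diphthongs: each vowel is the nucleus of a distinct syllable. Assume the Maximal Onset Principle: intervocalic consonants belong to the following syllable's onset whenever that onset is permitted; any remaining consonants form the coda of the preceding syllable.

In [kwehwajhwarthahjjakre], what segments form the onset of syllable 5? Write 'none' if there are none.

j

Nuclei (vowels): e, a, a, a, a, e → 6 syllables.
σ1/σ2 boundary: /hw/ is a licit onset in full, so it all attaches to the next syllable.
σ2/σ3 boundary: cluster /jhw/ — the longest permitted-onset suffix is /hw/; onset = /hw/, preceding coda = /j/.
σ3/σ4 boundary: /rth/; trying suffixes from longest down, /h/ is the first permitted one, so coda /rt/ | onset /h/.
σ4/σ5 boundary: /hjj/; trying suffixes from longest down, /j/ is the first permitted one, so coda /hj/ | onset /j/.
σ5/σ6 boundary: cluster /kr/ — /kr/ is itself a permitted onset, so the whole cluster goes right; preceding coda = ∅.
Result: kwe.hwaj.hwart.hahj.ja.kre.
Syllable 5 is /ja/: onset /j/, nucleus /a/, coda ∅.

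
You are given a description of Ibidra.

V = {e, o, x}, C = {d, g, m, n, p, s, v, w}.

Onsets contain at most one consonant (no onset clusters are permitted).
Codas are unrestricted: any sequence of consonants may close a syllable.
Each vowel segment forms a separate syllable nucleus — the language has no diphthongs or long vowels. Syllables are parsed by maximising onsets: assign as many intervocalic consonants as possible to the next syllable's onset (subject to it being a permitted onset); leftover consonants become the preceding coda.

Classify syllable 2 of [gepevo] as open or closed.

open

The vowels are e, e, o — 3 nuclei, so 3 syllables.
V1 /e/ – V2 /e/: /p/ → onset of the next syllable (single consonants are always licit onsets).
V2 /e/ – V3 /o/: /v/ → onset of the next syllable (single consonants are always licit onsets).
Putting it together: ge.pe.vo.
Syllable 2 is /pe/; it ends in its nucleus with no coda, so it is open.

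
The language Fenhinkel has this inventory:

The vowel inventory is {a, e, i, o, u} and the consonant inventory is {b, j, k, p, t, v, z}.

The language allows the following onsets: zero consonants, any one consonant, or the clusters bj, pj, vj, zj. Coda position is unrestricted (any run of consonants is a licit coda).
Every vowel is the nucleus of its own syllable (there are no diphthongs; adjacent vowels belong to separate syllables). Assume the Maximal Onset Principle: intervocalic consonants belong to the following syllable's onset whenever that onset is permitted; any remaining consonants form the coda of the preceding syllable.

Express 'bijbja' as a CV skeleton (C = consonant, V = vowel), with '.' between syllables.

CVC.CCV

The vowels are i, a — 2 nuclei, so 2 syllables.
Between /i/ (V1) and /a/ (V2): cluster /jbj/ — the longest permitted-onset suffix is /bj/; onset = /bj/, preceding coda = /j/.
Syllabification: bij.bja.
Mapping each syllable to C/V: /bij/ → CVC, /bja/ → CCV.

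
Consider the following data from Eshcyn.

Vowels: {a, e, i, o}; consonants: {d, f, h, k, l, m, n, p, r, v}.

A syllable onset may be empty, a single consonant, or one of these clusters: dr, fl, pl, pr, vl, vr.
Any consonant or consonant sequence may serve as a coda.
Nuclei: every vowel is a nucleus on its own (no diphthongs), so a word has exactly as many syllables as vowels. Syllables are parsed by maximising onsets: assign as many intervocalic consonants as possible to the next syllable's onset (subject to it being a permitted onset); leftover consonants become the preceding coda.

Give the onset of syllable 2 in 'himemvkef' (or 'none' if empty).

Nuclei (vowels): i, e, e → 3 syllables.
Between /i/ (V1) and /e/ (V2): /m/ → onset of the next syllable (single consonants are always licit onsets).
Between /e/ (V2) and /e/ (V3): /mvk/ — longest licit onset from the right is /k/, leaving /mv/ as coda.
Syllabification: hi.memv.kef.
Syllable 2 is /memv/: onset /m/, nucleus /e/, coda /mv/.

m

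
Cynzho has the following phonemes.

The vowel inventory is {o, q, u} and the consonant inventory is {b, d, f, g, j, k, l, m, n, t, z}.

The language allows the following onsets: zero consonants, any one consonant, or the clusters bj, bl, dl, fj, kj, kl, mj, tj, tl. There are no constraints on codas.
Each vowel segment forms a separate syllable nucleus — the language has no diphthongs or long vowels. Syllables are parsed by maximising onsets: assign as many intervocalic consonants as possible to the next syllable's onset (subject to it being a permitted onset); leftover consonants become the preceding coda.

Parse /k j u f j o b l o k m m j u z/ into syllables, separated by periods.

Vowels present: u, o, o, u; each is a nucleus, giving 4 syllables.
σ1/σ2 boundary: /fj/ — entire cluster is a permitted onset → onset /fj/, coda ∅.
σ2/σ3 boundary: /bl/ — entire cluster is a permitted onset → onset /bl/, coda ∅.
σ3/σ4 boundary: /kmmj/ — longest licit onset from the right is /mj/, leaving /km/ as coda.

kju.fjo.blokm.mjuz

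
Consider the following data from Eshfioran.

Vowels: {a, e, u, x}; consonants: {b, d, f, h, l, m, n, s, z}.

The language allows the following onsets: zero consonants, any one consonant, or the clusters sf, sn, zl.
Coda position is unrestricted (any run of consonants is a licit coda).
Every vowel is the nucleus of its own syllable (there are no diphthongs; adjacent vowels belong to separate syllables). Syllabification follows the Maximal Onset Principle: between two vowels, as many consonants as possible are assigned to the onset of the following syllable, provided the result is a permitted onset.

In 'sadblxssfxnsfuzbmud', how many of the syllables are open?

0

Vowels present: a, x, x, u, u; each is a nucleus, giving 5 syllables.
V1 /a/ – V2 /x/: /dbl/; trying suffixes from longest down, /l/ is the first permitted one, so coda /db/ | onset /l/.
V2 /x/ – V3 /x/: /ssf/ splits as /s/ + /sf/ (/sf/ is the longest suffix that is a licit onset).
V3 /x/ – V4 /u/: /nsf/ splits as /n/ + /sf/ (/sf/ is the longest suffix that is a licit onset).
V4 /u/ – V5 /u/: /zbm/; trying suffixes from longest down, /m/ is the first permitted one, so coda /zb/ | onset /m/.
Result: sadb.lxs.sfxn.sfuzb.mud.
Classifying each syllable: /sadb/ (closed), /lxs/ (closed), /sfxn/ (closed), /sfuzb/ (closed), /mud/ (closed).
Open syllables: 0.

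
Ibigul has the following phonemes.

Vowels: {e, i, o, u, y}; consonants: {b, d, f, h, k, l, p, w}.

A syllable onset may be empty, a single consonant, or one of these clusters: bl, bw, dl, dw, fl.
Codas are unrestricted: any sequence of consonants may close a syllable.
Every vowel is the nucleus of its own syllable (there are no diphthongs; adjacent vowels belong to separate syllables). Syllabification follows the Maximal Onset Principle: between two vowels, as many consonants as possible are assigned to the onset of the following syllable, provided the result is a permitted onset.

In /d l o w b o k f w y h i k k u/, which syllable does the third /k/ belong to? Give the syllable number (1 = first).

5

The vowels are o, o, y, i, u — 5 nuclei, so 5 syllables.
V1 /o/ – V2 /o/: /wb/ splits as /w/ + /b/ (/b/ is the longest suffix that is a licit onset).
V2 /o/ – V3 /y/: /kfw/ splits as /kf/ + /w/ (/w/ is the longest suffix that is a licit onset).
V3 /y/ – V4 /i/: /h/ → onset of the next syllable (single consonants are always licit onsets).
V4 /i/ – V5 /u/: cluster /kk/ — the longest permitted-onset suffix is /k/; onset = /k/, preceding coda = /k/.
Putting it together: dlow.bokf.wy.hik.ku.
The third /k/ is in the onset of syllable 5 (/ku/).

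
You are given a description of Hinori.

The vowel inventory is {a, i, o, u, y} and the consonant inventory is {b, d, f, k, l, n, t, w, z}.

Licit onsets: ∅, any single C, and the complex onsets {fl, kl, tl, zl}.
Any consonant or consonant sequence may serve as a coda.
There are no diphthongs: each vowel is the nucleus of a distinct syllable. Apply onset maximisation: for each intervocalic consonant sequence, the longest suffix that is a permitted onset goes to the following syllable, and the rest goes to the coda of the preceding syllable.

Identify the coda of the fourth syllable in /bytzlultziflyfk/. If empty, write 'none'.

Vowels present: y, u, i, y; each is a nucleus, giving 4 syllables.
V1 /y/ – V2 /u/: /tzl/ splits as /t/ + /zl/ (/zl/ is the longest suffix that is a licit onset).
V2 /u/ – V3 /i/: /ltz/ — longest licit onset from the right is /z/, leaving /lt/ as coda.
V3 /i/ – V4 /y/: /fl/ is a licit onset in full, so it all attaches to the next syllable.
Result: byt.zlult.zi.flyfk.
Syllable 4 is /flyfk/: onset /fl/, nucleus /y/, coda /fk/.

fk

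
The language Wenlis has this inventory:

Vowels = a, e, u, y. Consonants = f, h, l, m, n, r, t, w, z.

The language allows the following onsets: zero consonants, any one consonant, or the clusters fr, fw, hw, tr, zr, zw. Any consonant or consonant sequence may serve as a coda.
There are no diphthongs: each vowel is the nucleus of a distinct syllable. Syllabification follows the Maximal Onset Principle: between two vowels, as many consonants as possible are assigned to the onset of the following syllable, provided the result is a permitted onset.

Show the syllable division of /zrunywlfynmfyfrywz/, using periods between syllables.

zru.nywl.fynm.fy.frywz

Nuclei (vowels): u, y, y, y, y → 5 syllables.
σ1/σ2 boundary: /n/ is a single consonant, so it becomes the next onset.
σ2/σ3 boundary: /wlf/; trying suffixes from longest down, /f/ is the first permitted one, so coda /wl/ | onset /f/.
σ3/σ4 boundary: cluster /nmf/ — the longest permitted-onset suffix is /f/; onset = /f/, preceding coda = /nm/.
σ4/σ5 boundary: /fr/ is a licit onset in full, so it all attaches to the next syllable.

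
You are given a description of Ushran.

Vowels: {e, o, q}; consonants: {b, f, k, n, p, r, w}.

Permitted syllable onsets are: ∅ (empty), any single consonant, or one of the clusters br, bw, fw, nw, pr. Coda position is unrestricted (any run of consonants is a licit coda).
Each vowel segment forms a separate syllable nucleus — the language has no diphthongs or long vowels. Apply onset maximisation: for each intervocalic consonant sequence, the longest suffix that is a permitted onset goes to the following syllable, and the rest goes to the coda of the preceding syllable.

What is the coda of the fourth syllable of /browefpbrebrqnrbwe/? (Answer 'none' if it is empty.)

nr

Nuclei (vowels): o, e, e, q, e → 5 syllables.
Between /o/ (V1) and /e/ (V2): /w/ is a single consonant, so it becomes the next onset.
Between /e/ (V2) and /e/ (V3): /fpbr/ splits as /fp/ + /br/ (/br/ is the longest suffix that is a licit onset).
Between /e/ (V3) and /q/ (V4): cluster /br/ — /br/ is itself a permitted onset, so the whole cluster goes right; preceding coda = ∅.
Between /q/ (V4) and /e/ (V5): /nrbw/; trying suffixes from longest down, /bw/ is the first permitted one, so coda /nr/ | onset /bw/.
So the parse is bro.wefp.bre.brqnr.bwe.
Syllable 4 is /brqnr/: onset /br/, nucleus /q/, coda /nr/.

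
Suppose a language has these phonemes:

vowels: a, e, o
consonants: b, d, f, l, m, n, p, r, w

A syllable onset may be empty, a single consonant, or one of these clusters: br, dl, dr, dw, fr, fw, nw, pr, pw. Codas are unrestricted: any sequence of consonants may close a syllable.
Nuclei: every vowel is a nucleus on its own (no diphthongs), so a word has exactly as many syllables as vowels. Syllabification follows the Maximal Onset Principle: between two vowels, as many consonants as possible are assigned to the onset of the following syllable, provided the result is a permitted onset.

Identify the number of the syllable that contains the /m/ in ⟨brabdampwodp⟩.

2

The vowels are a, a, o — 3 nuclei, so 3 syllables.
σ1/σ2 boundary: /bd/ splits as /b/ + /d/ (/d/ is the longest suffix that is a licit onset).
σ2/σ3 boundary: /mpw/; trying suffixes from longest down, /pw/ is the first permitted one, so coda /m/ | onset /pw/.
Syllabification: brab.dam.pwodp.
The /m/ is in the coda of syllable 2 (/dam/).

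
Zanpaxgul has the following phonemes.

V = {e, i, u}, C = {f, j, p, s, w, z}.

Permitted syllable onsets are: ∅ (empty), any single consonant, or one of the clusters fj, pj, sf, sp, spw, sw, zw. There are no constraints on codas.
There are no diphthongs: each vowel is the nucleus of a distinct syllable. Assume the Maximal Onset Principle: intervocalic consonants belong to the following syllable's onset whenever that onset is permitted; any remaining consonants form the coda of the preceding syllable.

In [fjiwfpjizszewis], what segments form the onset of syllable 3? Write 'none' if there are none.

Nuclei (vowels): i, i, e, i → 4 syllables.
σ1/σ2 boundary: /wfpj/; trying suffixes from longest down, /pj/ is the first permitted one, so coda /wf/ | onset /pj/.
σ2/σ3 boundary: /zsz/; trying suffixes from longest down, /z/ is the first permitted one, so coda /zs/ | onset /z/.
σ3/σ4 boundary: just /w/ — single C goes to the following onset.
Putting it together: fjiwf.pjizs.ze.wis.
Syllable 3 is /ze/: onset /z/, nucleus /e/, coda ∅.

z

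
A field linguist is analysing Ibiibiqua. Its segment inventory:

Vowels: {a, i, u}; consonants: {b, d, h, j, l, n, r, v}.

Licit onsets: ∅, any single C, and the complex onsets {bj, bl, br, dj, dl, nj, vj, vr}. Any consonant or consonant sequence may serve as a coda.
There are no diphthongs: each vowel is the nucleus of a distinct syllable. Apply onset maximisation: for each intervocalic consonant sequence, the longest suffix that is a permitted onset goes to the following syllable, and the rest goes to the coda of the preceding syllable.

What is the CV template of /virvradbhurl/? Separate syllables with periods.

CVC.CCVCC.CVCC

Vowels present: i, a, u; each is a nucleus, giving 3 syllables.
V1 /i/ – V2 /a/: cluster /rvr/ — the longest permitted-onset suffix is /vr/; onset = /vr/, preceding coda = /r/.
V2 /a/ – V3 /u/: /dbh/ splits as /db/ + /h/ (/h/ is the longest suffix that is a licit onset).
Putting it together: vir.vradb.hurl.
Mapping each syllable to C/V: /vir/ → CVC, /vradb/ → CCVCC, /hurl/ → CVCC.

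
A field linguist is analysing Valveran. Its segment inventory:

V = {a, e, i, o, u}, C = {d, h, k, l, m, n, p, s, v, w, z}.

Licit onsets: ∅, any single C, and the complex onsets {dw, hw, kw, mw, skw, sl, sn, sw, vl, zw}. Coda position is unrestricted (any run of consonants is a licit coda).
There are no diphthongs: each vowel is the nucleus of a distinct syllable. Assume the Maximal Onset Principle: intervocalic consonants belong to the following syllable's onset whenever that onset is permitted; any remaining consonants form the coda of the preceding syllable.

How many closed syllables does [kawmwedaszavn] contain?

3

Vowels present: a, e, a, a; each is a nucleus, giving 4 syllables.
/a…e/ gap (V1→V2): cluster /wmw/ — the longest permitted-onset suffix is /mw/; onset = /mw/, preceding coda = /w/.
/e…a/ gap (V2→V3): just /d/ — single C goes to the following onset.
/a…a/ gap (V3→V4): /sz/; trying suffixes from longest down, /z/ is the first permitted one, so coda /s/ | onset /z/.
So the parse is kaw.mwe.das.zavn.
Classifying each syllable: /kaw/ (closed), /mwe/ (open), /das/ (closed), /zavn/ (closed).
Closed syllables: 3.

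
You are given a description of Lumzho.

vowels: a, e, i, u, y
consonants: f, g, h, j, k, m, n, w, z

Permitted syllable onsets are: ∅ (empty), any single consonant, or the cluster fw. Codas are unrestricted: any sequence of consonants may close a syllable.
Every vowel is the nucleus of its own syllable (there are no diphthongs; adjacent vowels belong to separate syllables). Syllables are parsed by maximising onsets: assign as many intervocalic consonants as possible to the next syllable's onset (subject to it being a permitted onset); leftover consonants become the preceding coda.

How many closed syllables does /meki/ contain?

0

Vowels present: e, i; each is a nucleus, giving 2 syllables.
Between /e/ (V1) and /i/ (V2): just /k/ — single C goes to the following onset.
Putting it together: me.ki.
Classifying each syllable: /me/ (open), /ki/ (open).
Closed syllables: 0.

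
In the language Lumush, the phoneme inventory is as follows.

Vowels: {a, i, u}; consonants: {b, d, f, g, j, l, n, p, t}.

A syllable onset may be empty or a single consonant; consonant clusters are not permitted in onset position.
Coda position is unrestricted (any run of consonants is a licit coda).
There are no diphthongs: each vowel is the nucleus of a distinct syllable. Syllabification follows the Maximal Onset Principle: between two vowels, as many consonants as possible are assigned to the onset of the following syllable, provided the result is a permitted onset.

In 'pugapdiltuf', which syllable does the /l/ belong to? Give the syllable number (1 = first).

The vowels are u, a, i, u — 4 nuclei, so 4 syllables.
σ1/σ2 boundary: just /g/ — single C goes to the following onset.
σ2/σ3 boundary: /pd/ — longest licit onset from the right is /d/, leaving /p/ as coda.
σ3/σ4 boundary: /lt/; trying suffixes from longest down, /t/ is the first permitted one, so coda /l/ | onset /t/.
Result: pu.gap.dil.tuf.
The /l/ is in the coda of syllable 3 (/dil/).

3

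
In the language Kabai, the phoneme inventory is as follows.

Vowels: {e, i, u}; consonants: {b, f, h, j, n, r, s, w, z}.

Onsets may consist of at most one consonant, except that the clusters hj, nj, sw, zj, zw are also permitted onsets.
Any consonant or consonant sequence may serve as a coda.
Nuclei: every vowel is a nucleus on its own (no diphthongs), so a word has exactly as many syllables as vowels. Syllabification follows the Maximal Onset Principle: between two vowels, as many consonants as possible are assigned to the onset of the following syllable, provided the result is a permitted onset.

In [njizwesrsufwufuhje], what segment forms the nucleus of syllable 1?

Nuclei (vowels): i, e, u, u, u, e → 6 syllables.
The first nucleus (vowel 1 from the left) is /i/.

i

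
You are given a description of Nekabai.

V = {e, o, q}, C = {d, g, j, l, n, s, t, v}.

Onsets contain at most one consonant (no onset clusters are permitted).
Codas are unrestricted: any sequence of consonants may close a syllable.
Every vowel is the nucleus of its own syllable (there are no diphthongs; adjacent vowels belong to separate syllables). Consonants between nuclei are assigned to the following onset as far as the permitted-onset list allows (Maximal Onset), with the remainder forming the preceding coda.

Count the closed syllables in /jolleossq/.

Vowels present: o, e, o, q; each is a nucleus, giving 4 syllables.
Between /o/ (V1) and /e/ (V2): /ll/ splits as /l/ + /l/ (/l/ is the longest suffix that is a licit onset).
Between /e/ (V2) and /o/ (V3): hiatus — the boundary sits between the two vowels.
Between /o/ (V3) and /q/ (V4): /ss/ — longest licit onset from the right is /s/, leaving /s/ as coda.
Syllabification: jol.le.os.sq.
Classifying each syllable: /jol/ (closed), /le/ (open), /os/ (closed), /sq/ (open).
Closed syllables: 2.

2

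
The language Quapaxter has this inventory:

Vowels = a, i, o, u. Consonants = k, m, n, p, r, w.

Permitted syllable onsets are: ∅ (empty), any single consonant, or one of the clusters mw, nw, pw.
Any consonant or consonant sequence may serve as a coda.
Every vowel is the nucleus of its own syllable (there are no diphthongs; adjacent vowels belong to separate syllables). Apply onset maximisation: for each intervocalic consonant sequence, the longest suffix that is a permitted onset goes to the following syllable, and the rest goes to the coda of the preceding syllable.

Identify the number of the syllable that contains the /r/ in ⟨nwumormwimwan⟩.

2

Nuclei (vowels): u, o, i, a → 4 syllables.
V1 /u/ – V2 /o/: just /m/ — single C goes to the following onset.
V2 /o/ – V3 /i/: /rmw/ — longest licit onset from the right is /mw/, leaving /r/ as coda.
V3 /i/ – V4 /a/: /mw/ — entire cluster is a permitted onset → onset /mw/, coda ∅.
Syllabification: nwu.mor.mwi.mwan.
The /r/ is in the coda of syllable 2 (/mor/).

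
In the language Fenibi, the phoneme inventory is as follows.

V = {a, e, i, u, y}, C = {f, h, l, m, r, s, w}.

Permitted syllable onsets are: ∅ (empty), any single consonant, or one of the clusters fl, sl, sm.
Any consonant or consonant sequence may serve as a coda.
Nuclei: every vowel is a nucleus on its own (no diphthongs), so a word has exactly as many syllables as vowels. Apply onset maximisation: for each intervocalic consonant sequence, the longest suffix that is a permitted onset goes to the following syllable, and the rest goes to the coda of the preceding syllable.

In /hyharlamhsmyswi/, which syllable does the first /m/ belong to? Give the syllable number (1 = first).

The vowels are y, a, a, y, i — 5 nuclei, so 5 syllables.
/y…a/ gap (V1→V2): just /h/ — single C goes to the following onset.
/a…a/ gap (V2→V3): cluster /rl/ — the longest permitted-onset suffix is /l/; onset = /l/, preceding coda = /r/.
/a…y/ gap (V3→V4): /mhsm/ — longest licit onset from the right is /sm/, leaving /mh/ as coda.
/y…i/ gap (V4→V5): /sw/; trying suffixes from longest down, /w/ is the first permitted one, so coda /s/ | onset /w/.
Syllabification: hy.har.lamh.smys.wi.
The first /m/ is in the coda of syllable 3 (/lamh/).

3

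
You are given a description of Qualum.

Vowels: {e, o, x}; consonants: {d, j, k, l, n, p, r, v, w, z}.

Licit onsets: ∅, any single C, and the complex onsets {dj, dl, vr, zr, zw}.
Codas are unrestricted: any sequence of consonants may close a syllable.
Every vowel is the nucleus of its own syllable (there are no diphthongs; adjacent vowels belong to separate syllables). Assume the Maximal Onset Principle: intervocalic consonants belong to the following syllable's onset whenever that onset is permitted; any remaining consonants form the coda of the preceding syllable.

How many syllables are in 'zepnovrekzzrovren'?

The vowels are e, o, e, o, e — 5 nuclei, so 5 syllables.

5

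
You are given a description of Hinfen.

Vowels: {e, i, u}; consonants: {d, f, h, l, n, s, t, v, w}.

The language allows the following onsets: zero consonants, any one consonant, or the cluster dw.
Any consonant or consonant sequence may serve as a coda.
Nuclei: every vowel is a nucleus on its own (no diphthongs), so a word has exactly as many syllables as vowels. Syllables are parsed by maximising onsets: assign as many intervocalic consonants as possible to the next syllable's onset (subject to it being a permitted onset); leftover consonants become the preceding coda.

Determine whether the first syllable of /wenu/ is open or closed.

open

Nuclei (vowels): e, u → 2 syllables.
Between /e/ (V1) and /u/ (V2): just /n/ — single C goes to the following onset.
So the parse is we.nu.
Syllable 1 is /we/; it ends in its nucleus with no coda, so it is open.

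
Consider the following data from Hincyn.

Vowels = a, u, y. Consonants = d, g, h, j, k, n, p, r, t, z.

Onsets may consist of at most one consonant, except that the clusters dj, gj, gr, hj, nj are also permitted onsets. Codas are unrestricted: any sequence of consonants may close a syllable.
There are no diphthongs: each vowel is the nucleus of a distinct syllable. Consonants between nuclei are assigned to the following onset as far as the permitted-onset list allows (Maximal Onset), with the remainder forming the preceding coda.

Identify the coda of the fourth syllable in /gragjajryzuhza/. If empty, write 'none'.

h

The vowels are a, a, y, u, a — 5 nuclei, so 5 syllables.
σ1/σ2 boundary: cluster /gj/ — /gj/ is itself a permitted onset, so the whole cluster goes right; preceding coda = ∅.
σ2/σ3 boundary: /jr/; trying suffixes from longest down, /r/ is the first permitted one, so coda /j/ | onset /r/.
σ3/σ4 boundary: /z/ is a single consonant, so it becomes the next onset.
σ4/σ5 boundary: /hz/ — longest licit onset from the right is /z/, leaving /h/ as coda.
Result: gra.gjaj.ry.zuh.za.
Syllable 4 is /zuh/: onset /z/, nucleus /u/, coda /h/.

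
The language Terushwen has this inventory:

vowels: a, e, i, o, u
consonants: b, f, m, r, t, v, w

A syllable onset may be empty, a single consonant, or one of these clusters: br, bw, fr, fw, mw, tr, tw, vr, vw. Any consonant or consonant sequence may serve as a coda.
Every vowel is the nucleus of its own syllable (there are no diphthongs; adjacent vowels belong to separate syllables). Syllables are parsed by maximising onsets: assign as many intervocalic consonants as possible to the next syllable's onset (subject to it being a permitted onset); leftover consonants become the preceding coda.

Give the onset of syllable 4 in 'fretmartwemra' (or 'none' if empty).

r

The vowels are e, a, e, a — 4 nuclei, so 4 syllables.
/e…a/ gap (V1→V2): /tm/ splits as /t/ + /m/ (/m/ is the longest suffix that is a licit onset).
/a…e/ gap (V2→V3): /rtw/; trying suffixes from longest down, /tw/ is the first permitted one, so coda /r/ | onset /tw/.
/e…a/ gap (V3→V4): cluster /mr/ — the longest permitted-onset suffix is /r/; onset = /r/, preceding coda = /m/.
Result: fret.mar.twem.ra.
Syllable 4 is /ra/: onset /r/, nucleus /a/, coda ∅.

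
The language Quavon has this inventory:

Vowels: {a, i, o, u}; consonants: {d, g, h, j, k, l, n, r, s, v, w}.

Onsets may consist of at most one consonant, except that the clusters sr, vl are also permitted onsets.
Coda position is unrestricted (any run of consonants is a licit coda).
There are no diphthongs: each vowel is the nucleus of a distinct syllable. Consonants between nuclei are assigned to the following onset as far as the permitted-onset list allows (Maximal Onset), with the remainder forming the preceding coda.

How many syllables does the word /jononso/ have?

The vowels are o, o, o — 3 nuclei, so 3 syllables.

3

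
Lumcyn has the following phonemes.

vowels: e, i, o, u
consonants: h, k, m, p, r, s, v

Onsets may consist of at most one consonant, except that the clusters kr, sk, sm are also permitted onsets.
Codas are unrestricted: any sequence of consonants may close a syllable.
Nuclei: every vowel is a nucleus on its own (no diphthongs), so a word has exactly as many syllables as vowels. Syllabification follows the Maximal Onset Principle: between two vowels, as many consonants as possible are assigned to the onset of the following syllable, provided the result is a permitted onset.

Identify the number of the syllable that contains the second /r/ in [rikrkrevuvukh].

1

The vowels are i, e, u, u — 4 nuclei, so 4 syllables.
/i…e/ gap (V1→V2): /krkr/ splits as /kr/ + /kr/ (/kr/ is the longest suffix that is a licit onset).
/e…u/ gap (V2→V3): just /v/ — single C goes to the following onset.
/u…u/ gap (V3→V4): /v/ → onset of the next syllable (single consonants are always licit onsets).
Syllabification: rikr.kre.vu.vukh.
The second /r/ is in the coda of syllable 1 (/rikr/).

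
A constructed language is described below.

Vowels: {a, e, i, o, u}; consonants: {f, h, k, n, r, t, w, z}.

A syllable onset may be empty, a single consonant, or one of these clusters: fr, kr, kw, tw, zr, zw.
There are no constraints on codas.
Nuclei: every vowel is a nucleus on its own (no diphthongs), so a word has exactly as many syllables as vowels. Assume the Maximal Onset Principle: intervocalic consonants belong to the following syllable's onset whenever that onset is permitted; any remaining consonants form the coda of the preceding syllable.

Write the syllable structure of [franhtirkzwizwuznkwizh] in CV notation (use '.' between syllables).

The vowels are a, i, i, u, i — 5 nuclei, so 5 syllables.
σ1/σ2 boundary: cluster /nht/ — the longest permitted-onset suffix is /t/; onset = /t/, preceding coda = /nh/.
σ2/σ3 boundary: cluster /rkzw/ — the longest permitted-onset suffix is /zw/; onset = /zw/, preceding coda = /rk/.
σ3/σ4 boundary: cluster /zw/ — /zw/ is itself a permitted onset, so the whole cluster goes right; preceding coda = ∅.
σ4/σ5 boundary: /znkw/ splits as /zn/ + /kw/ (/kw/ is the longest suffix that is a licit onset).
Putting it together: franh.tirk.zwi.zwuzn.kwizh.
Mapping each syllable to C/V: /franh/ → CCVCC, /tirk/ → CVCC, /zwi/ → CCV, /zwuzn/ → CCVCC, /kwizh/ → CCVCC.

CCVCC.CVCC.CCV.CCVCC.CCVCC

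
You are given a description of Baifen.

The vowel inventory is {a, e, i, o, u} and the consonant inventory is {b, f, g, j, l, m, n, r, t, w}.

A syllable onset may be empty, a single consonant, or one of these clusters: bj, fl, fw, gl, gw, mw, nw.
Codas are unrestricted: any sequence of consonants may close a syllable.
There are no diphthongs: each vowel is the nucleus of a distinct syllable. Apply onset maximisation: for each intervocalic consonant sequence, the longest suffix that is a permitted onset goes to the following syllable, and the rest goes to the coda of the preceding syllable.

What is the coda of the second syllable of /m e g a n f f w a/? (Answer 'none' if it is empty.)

Vowels present: e, a, a; each is a nucleus, giving 3 syllables.
/e…a/ gap (V1→V2): /g/ is a single consonant, so it becomes the next onset.
/a…a/ gap (V2→V3): cluster /nffw/ — the longest permitted-onset suffix is /fw/; onset = /fw/, preceding coda = /nf/.
Putting it together: me.ganf.fwa.
Syllable 2 is /ganf/: onset /g/, nucleus /a/, coda /nf/.

nf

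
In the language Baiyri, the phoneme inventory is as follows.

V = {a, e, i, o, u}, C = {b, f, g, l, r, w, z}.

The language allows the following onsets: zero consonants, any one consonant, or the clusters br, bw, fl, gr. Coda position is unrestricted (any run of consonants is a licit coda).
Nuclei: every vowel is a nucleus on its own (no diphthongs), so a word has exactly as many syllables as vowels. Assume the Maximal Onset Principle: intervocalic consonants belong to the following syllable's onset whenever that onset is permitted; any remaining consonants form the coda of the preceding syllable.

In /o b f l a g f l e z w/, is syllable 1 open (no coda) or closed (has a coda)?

closed

The vowels are o, a, e — 3 nuclei, so 3 syllables.
σ1/σ2 boundary: /bfl/ splits as /b/ + /fl/ (/fl/ is the longest suffix that is a licit onset).
σ2/σ3 boundary: /gfl/ — longest licit onset from the right is /fl/, leaving /g/ as coda.
So the parse is ob.flag.flezw.
Syllable 1 is /ob/ with coda /b/, so it is closed.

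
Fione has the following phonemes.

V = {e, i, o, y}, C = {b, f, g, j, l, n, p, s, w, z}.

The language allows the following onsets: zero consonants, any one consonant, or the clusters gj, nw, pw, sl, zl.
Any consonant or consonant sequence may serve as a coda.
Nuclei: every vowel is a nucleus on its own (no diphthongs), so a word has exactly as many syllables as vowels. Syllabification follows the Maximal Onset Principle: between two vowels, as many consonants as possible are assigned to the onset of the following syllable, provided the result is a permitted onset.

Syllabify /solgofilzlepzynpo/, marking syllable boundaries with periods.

sol.go.fil.zlep.zyn.po

Vowels present: o, o, i, e, y, o; each is a nucleus, giving 6 syllables.
σ1/σ2 boundary: /lg/; trying suffixes from longest down, /g/ is the first permitted one, so coda /l/ | onset /g/.
σ2/σ3 boundary: just /f/ — single C goes to the following onset.
σ3/σ4 boundary: /lzl/; trying suffixes from longest down, /zl/ is the first permitted one, so coda /l/ | onset /zl/.
σ4/σ5 boundary: /pz/ — longest licit onset from the right is /z/, leaving /p/ as coda.
σ5/σ6 boundary: /np/; trying suffixes from longest down, /p/ is the first permitted one, so coda /n/ | onset /p/.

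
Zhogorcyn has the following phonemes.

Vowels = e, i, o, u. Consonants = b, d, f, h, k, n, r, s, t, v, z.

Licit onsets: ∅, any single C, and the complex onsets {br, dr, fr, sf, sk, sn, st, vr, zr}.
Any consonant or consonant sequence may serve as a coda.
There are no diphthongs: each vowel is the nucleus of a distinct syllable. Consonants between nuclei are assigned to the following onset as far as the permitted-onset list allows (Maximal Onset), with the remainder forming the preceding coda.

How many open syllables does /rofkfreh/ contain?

Vowels present: o, e; each is a nucleus, giving 2 syllables.
/o…e/ gap (V1→V2): cluster /fkfr/ — the longest permitted-onset suffix is /fr/; onset = /fr/, preceding coda = /fk/.
So the parse is rofk.freh.
Classifying each syllable: /rofk/ (closed), /freh/ (closed).
Open syllables: 0.

0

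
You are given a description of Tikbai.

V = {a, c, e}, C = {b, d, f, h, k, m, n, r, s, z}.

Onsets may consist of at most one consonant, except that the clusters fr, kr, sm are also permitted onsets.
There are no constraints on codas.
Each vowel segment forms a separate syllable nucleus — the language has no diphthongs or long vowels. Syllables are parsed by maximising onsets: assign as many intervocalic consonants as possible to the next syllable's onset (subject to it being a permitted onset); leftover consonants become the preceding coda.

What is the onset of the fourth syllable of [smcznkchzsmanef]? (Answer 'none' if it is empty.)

Nuclei (vowels): c, c, a, e → 4 syllables.
Between /c/ (V1) and /c/ (V2): /znk/ splits as /zn/ + /k/ (/k/ is the longest suffix that is a licit onset).
Between /c/ (V2) and /a/ (V3): /hzsm/ splits as /hz/ + /sm/ (/sm/ is the longest suffix that is a licit onset).
Between /a/ (V3) and /e/ (V4): just /n/ — single C goes to the following onset.
Syllabification: smczn.kchz.sma.nef.
Syllable 4 is /nef/: onset /n/, nucleus /e/, coda /f/.

n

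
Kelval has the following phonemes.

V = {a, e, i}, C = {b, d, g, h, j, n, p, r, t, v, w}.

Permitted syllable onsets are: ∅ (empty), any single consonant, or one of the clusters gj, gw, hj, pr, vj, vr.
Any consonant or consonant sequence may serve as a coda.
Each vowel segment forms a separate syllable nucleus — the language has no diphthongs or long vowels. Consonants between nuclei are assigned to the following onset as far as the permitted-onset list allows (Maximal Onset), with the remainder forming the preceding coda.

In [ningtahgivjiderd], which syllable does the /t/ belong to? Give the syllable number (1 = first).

The vowels are i, a, i, i, e — 5 nuclei, so 5 syllables.
σ1/σ2 boundary: cluster /ngt/ — the longest permitted-onset suffix is /t/; onset = /t/, preceding coda = /ng/.
σ2/σ3 boundary: /hg/; trying suffixes from longest down, /g/ is the first permitted one, so coda /h/ | onset /g/.
σ3/σ4 boundary: /vj/ — entire cluster is a permitted onset → onset /vj/, coda ∅.
σ4/σ5 boundary: /d/ → onset of the next syllable (single consonants are always licit onsets).
Syllabification: ning.tah.gi.vji.derd.
The /t/ is in the onset of syllable 2 (/tah/).

2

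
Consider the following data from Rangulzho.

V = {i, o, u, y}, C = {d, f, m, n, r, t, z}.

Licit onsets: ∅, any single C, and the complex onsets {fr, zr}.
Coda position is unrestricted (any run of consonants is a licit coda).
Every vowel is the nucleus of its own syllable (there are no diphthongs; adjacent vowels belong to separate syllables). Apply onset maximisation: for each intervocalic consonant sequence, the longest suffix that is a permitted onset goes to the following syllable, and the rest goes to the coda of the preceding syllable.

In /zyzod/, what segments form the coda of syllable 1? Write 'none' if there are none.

none

Vowels present: y, o; each is a nucleus, giving 2 syllables.
Between /y/ (V1) and /o/ (V2): /z/ is a single consonant, so it becomes the next onset.
Syllabification: zy.zod.
Syllable 1 is /zy/: onset /z/, nucleus /y/, coda ∅.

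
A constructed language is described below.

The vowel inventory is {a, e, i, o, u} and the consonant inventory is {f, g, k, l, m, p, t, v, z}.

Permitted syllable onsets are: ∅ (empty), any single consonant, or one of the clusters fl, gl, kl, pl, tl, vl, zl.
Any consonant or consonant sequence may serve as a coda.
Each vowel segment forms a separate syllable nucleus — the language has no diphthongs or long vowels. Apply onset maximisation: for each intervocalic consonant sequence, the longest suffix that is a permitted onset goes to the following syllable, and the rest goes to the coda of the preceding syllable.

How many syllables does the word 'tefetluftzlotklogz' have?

5

Vowels present: e, e, u, o, o; each is a nucleus, giving 5 syllables.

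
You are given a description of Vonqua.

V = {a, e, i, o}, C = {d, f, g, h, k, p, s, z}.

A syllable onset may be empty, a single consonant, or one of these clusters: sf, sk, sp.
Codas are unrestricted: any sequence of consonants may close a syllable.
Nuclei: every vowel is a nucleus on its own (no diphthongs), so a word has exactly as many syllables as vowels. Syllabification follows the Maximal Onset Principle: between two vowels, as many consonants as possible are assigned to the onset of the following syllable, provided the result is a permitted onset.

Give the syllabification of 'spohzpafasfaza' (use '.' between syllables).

spohz.pa.fa.sfa.za

Nuclei (vowels): o, a, a, a, a → 5 syllables.
Between /o/ (V1) and /a/ (V2): cluster /hzp/ — the longest permitted-onset suffix is /p/; onset = /p/, preceding coda = /hz/.
Between /a/ (V2) and /a/ (V3): /f/ is a single consonant, so it becomes the next onset.
Between /a/ (V3) and /a/ (V4): /sf/ — entire cluster is a permitted onset → onset /sf/, coda ∅.
Between /a/ (V4) and /a/ (V5): /z/ is a single consonant, so it becomes the next onset.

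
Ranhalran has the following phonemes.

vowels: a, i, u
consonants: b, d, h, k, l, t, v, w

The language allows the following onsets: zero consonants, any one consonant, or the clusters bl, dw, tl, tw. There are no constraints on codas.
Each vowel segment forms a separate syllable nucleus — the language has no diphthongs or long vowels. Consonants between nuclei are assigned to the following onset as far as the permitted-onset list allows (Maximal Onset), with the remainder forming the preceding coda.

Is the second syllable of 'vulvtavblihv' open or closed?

Vowels present: u, a, i; each is a nucleus, giving 3 syllables.
/u…a/ gap (V1→V2): /lvt/ splits as /lv/ + /t/ (/t/ is the longest suffix that is a licit onset).
/a…i/ gap (V2→V3): /vbl/ — longest licit onset from the right is /bl/, leaving /v/ as coda.
Putting it together: vulv.tav.blihv.
Syllable 2 is /tav/ with coda /v/, so it is closed.

closed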